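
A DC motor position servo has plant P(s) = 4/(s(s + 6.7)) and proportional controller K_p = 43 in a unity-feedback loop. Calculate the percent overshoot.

Closed-loop characteristic equation: s² + 6.7s + 172 = 0, so ω_n = 13.11 rad/s and ζ = 6.7/(2·13.11) = 0.2554.
%OS = 100·exp(−πζ/√(1−ζ²)) = 100·exp(−π·0.2554/√0.9348) = 43.6%.

43.6%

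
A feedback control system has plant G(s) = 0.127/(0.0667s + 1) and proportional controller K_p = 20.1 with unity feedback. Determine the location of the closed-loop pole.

s = -53.26

Closed loop: T(s) = K_p·G/(1+K_p·G) = 2.553/(0.0667s + 1 + 2.553), with pole at s = −(1 + 2.553)/0.0667 = −53.26.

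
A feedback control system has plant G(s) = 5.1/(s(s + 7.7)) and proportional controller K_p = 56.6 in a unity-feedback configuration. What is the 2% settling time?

T_s ≈ 1.04 s

Closed-loop characteristic equation: s² + 7.7s + 288.7 = 0, so ω_n = 16.99 rad/s and ζ = 7.7/(2·16.99) = 0.2266.
2% settling time T_s ≈ 4/(ζω_n) = 4/3.85 = 1.04 s.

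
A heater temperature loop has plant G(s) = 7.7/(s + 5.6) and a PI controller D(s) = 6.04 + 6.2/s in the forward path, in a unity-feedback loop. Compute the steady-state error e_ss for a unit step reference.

The open loop D(s)G(s) has a pole at the origin (type 1), so the static position error constant is infinite and e_ss = 1/(1+∞) = 0.

0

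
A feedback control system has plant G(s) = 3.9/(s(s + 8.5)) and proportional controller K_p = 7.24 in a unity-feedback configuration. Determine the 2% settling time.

T_s ≈ 0.941 s

Closed-loop characteristic equation: s² + 8.5s + 28.24 = 0, so ω_n = 5.314 rad/s and ζ = 8.5/(2·5.314) = 0.7998.
2% settling time T_s ≈ 4/(ζω_n) = 4/4.25 = 0.941 s.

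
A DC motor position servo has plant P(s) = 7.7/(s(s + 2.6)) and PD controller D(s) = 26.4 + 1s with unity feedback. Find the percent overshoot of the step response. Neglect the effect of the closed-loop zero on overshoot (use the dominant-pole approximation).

29.6%

Forward path: (26.4 + 1s)·7.7/(s(s+2.6)). The closed-loop characteristic equation is s² + (2.6 + 7.7·1)s + 7.7·26.4 = 0.
That is s² + 10.3s + 203.3 = 0, so ω_n = 14.26 rad/s and ζ = 10.3/(2·14.26) = 0.3612.
%OS = 100·exp(−πζ/√(1−ζ²)) = 29.6%.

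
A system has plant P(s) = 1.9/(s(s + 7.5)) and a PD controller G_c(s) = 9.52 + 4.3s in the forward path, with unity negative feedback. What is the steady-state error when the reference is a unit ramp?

0.415

The loop has one pole at the origin (type 1). Velocity error constant K_v = lim_{s→0} s·G_c(s)P(s) = 9.52·1.9/7.5 = 2.412.
Steady-state error to a unit ramp: e_ss = 1/K_v = 0.415.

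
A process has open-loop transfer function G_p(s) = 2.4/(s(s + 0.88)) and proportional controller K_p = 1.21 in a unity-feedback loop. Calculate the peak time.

T_p = 1.91 s

The closed-loop denominator s² + 0.88s + 2.904 gives ω_n = √2.904 = 1.704 and ζ = 0.88/(2ω_n) = 0.2582.
Damped frequency ω_d = ω_n√(1−ζ²) = 1.646 rad/s, so peak time T_p = π/ω_d = 1.91 s.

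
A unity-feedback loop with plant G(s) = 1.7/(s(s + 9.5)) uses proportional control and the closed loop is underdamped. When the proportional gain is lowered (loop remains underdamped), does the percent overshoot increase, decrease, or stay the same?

decrease

ζ = 9.5/(2√(1.7K_p)) rises as K_p falls; higher damping means less overshoot.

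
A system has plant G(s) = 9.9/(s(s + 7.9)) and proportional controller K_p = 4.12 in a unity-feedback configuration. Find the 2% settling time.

From 1 + K_pG(s) = 0: s² + 7.9s + 40.79 = 0 ⇒ ω_n = 6.387, ζ = 0.6185.
2% settling time T_s ≈ 4/(ζω_n) = 4/3.95 = 1.01 s.

T_s ≈ 1.01 s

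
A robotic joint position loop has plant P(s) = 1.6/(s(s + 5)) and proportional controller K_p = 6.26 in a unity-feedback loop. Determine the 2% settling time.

Closed-loop characteristic equation: s² + 5s + 10.02 = 0, so ω_n = 3.165 rad/s and ζ = 5/(2·3.165) = 0.7899.
2% settling time T_s ≈ 4/(ζω_n) = 4/2.5 = 1.6 s.

T_s ≈ 1.6 s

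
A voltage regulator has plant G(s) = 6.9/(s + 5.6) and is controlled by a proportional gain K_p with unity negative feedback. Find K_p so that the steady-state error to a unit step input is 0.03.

For a type-0 loop with proportional control, e_ss = 1/(1 + K_p·G(0)).
G(0) = 1.232. Require 1/(1 + K_p·1.232) = 0.03, so 1 + 1.232·K_p = 33.33.
K_p = (33.33 − 1)/1.232 = 26.2.

K_p = 26.2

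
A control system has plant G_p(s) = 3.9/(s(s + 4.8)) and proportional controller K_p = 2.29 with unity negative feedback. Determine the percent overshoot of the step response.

From 1 + K_pG_p(s) = 0: s² + 4.8s + 8.931 = 0 ⇒ ω_n = 2.988, ζ = 0.8031.
%OS = 100·exp(−πζ/√(1−ζ²)) = 100·exp(−π·0.8031/√0.3551) = 1.45%.

1.45%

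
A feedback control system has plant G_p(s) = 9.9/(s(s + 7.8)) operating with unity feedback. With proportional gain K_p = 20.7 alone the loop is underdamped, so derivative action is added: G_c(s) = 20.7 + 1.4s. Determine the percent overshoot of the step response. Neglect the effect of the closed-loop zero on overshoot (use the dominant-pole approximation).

Forward path: (20.7 + 1.4s)·9.9/(s(s+7.8)). The closed-loop characteristic equation is s² + (7.8 + 9.9·1.4)s + 9.9·20.7 = 0.
That is s² + 21.66s + 204.9 = 0, so ω_n = 14.32 rad/s and ζ = 21.66/(2·14.32) = 0.7565.
%OS = 100·exp(−πζ/√(1−ζ²)) = 2.64%.

2.64%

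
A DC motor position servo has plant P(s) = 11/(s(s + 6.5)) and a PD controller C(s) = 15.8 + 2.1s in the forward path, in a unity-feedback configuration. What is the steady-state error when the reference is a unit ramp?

0.0374

The loop has one pole at the origin (type 1). Velocity error constant K_v = lim_{s→0} s·C(s)P(s) = 15.8·11/6.5 = 26.74.
Steady-state error to a unit ramp: e_ss = 1/K_v = 0.0374.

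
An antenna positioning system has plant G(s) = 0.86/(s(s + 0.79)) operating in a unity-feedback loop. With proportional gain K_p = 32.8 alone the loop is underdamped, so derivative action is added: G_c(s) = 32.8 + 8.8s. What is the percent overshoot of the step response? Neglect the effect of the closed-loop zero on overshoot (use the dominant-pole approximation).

Forward path: (32.8 + 8.8s)·0.86/(s(s+0.79)). The closed-loop characteristic equation is s² + (0.79 + 0.86·8.8)s + 0.86·32.8 = 0.
That is s² + 8.358s + 28.21 = 0, so ω_n = 5.311 rad/s and ζ = 8.358/(2·5.311) = 0.7868.
%OS = 100·exp(−πζ/√(1−ζ²)) = 1.82%.

1.82%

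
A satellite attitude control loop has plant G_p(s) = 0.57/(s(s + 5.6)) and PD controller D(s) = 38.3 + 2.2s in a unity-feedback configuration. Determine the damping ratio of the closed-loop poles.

Forward path: (38.3 + 2.2s)·0.57/(s(s+5.6)). The closed-loop characteristic equation is s² + (5.6 + 0.57·2.2)s + 0.57·38.3 = 0.
That is s² + 6.854s + 21.83 = 0, so ω_n = 4.672 rad/s and ζ = 6.854/(2·4.672) = 0.7335.

ζ = 0.733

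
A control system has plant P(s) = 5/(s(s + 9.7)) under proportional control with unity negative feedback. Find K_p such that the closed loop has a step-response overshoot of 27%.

K_p = 31.8

From %OS = 100·exp(−πζ/√(1−ζ²)) = 27%, ζ = −ln(0.27)/√(π²+ln²(0.27)) = 0.3847.
Characteristic equation s² + 9.7s + 5K_p = 0 gives ζ = 9.7/(2√(5K_p)).
Setting ζ = 0.3847: √(5K_p) = 9.7/(2·0.3847) = 12.61, so K_p = 158.9/5 = 31.8.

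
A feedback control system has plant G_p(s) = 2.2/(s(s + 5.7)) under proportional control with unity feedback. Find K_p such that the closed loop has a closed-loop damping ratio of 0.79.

Closed-loop characteristic equation: s² + 5.7s + K_p·2.2 = 0.
So ω_n = √(2.2K_p) and 2ζω_n = 5.7, giving ζ = 5.7/(2√(2.2K_p)).
Setting ζ = 0.79: √(2.2K_p) = 5.7/(2·0.79) = 3.608, so K_p = 13.01/2.2 = 5.92.

K_p = 5.92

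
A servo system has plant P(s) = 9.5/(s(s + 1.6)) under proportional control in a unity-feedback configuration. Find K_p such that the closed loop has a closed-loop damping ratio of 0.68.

Closed-loop characteristic equation: s² + 1.6s + K_p·9.5 = 0.
So ω_n = √(9.5K_p) and 2ζω_n = 1.6, giving ζ = 1.6/(2√(9.5K_p)).
Setting ζ = 0.68: √(9.5K_p) = 1.6/(2·0.68) = 1.176, so K_p = 1.384/9.5 = 0.146.

K_p = 0.146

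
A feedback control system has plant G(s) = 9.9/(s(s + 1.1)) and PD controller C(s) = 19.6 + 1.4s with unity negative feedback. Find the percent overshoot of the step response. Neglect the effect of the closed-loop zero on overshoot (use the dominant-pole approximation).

13.5%

Forward path: (19.6 + 1.4s)·9.9/(s(s+1.1)). The closed-loop characteristic equation is s² + (1.1 + 9.9·1.4)s + 9.9·19.6 = 0.
That is s² + 14.96s + 194 = 0, so ω_n = 13.93 rad/s and ζ = 14.96/(2·13.93) = 0.537.
%OS = 100·exp(−πζ/√(1−ζ²)) = 13.5%.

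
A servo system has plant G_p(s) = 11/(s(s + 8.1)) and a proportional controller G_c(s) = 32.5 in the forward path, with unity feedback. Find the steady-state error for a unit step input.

The open loop G_c(s)G_p(s) has a pole at the origin (type 1), so the static position error constant is infinite and e_ss = 1/(1+∞) = 0.

0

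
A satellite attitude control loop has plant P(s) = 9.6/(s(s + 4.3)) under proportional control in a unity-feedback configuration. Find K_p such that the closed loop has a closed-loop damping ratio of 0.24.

K_p = 8.36

Closed-loop characteristic equation: s² + 4.3s + K_p·9.6 = 0.
So ω_n = √(9.6K_p) and 2ζω_n = 4.3, giving ζ = 4.3/(2√(9.6K_p)).
Setting ζ = 0.24: √(9.6K_p) = 4.3/(2·0.24) = 8.958, so K_p = 80.25/9.6 = 8.36.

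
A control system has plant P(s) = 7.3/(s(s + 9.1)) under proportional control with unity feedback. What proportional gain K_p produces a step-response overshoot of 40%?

K_p = 36.2

From %OS = 100·exp(−πζ/√(1−ζ²)) = 40%, ζ = −ln(0.4)/√(π²+ln²(0.4)) = 0.28.
Characteristic equation s² + 9.1s + 7.3K_p = 0 gives ζ = 9.1/(2√(7.3K_p)).
Setting ζ = 0.28: √(7.3K_p) = 9.1/(2·0.28) = 16.25, so K_p = 264.1/7.3 = 36.2.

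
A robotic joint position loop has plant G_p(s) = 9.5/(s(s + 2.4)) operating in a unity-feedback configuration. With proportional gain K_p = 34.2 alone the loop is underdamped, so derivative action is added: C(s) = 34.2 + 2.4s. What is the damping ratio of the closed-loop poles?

Forward path: (34.2 + 2.4s)·9.5/(s(s+2.4)). The closed-loop characteristic equation is s² + (2.4 + 9.5·2.4)s + 9.5·34.2 = 0.
That is s² + 25.2s + 324.9 = 0, so ω_n = 18.02 rad/s and ζ = 25.2/(2·18.02) = 0.699.

ζ = 0.699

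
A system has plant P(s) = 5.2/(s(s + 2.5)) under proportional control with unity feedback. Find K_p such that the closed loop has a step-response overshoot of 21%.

K_p = 1.52

From %OS = 100·exp(−πζ/√(1−ζ²)) = 21%, ζ = −ln(0.21)/√(π²+ln²(0.21)) = 0.4449.
Characteristic equation s² + 2.5s + 5.2K_p = 0 gives ζ = 2.5/(2√(5.2K_p)).
Setting ζ = 0.4449: √(5.2K_p) = 2.5/(2·0.4449) = 2.81, so K_p = 7.894/5.2 = 1.52.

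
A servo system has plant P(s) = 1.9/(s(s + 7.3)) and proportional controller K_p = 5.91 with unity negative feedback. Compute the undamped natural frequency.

ω_n = 3.35 rad/s

1 + K_p·P(s) = 0 gives s² + 7.3s + 11.23 = 0.
Matching s² + 2ζω_n s + ω_n²: ω_n = √11.23 = 3.351 rad/s and 2ζω_n = 7.3, so ζ = 7.3/(2·3.351) = 1.09.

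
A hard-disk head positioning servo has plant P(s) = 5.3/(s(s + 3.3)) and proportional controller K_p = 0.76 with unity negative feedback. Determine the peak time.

From 1 + K_pP(s) = 0: s² + 3.3s + 4.028 = 0 ⇒ ω_n = 2.007, ζ = 0.8221.
Damped frequency ω_d = ω_n√(1−ζ²) = 1.143 rad/s, so peak time T_p = π/ω_d = 2.75 s.

T_p = 2.75 s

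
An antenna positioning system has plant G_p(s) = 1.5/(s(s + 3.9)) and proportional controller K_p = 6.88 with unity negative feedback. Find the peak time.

Closed-loop characteristic equation: s² + 3.9s + 10.32 = 0, so ω_n = 3.212 rad/s and ζ = 3.9/(2·3.212) = 0.607.
Damped frequency ω_d = ω_n√(1−ζ²) = 2.553 rad/s, so peak time T_p = π/ω_d = 1.23 s.

T_p = 1.23 s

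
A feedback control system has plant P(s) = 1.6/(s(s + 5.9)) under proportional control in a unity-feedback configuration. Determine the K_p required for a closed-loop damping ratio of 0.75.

Closed-loop characteristic equation: s² + 5.9s + K_p·1.6 = 0.
So ω_n = √(1.6K_p) and 2ζω_n = 5.9, giving ζ = 5.9/(2√(1.6K_p)).
Setting ζ = 0.75: √(1.6K_p) = 5.9/(2·0.75) = 3.933, so K_p = 15.47/1.6 = 9.67.

K_p = 9.67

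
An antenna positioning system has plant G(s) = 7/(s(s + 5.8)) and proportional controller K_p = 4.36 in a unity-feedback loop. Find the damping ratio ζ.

1 + K_p·G(s) = 0 gives s² + 5.8s + 30.52 = 0.
So ω_n² = 30.52 ⇒ ω_n = 5.524 rad/s, and ζ = 5.8/(2ω_n) = 0.525.

ζ = 0.525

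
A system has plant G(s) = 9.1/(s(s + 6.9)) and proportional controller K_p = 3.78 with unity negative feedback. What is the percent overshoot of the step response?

10.2%

From 1 + K_pG(s) = 0: s² + 6.9s + 34.4 = 0 ⇒ ω_n = 5.865, ζ = 0.5882.
%OS = 100·exp(−πζ/√(1−ζ²)) = 100·exp(−π·0.5882/√0.654) = 10.2%.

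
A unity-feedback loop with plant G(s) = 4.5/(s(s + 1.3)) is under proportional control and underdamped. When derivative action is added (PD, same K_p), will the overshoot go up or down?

decrease

With PD the characteristic equation becomes s² + (a + K·K_d)s + K·K_p = 0; the damping term grows, ζ rises, overshoot falls.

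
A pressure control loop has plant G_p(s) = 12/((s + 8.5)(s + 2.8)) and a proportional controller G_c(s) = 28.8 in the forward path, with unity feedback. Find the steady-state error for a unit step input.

0.0644

The loop is type 0. Static position error constant K_pos = G_c(0)·G_p(0) = 28.8·0.5042 = 14.52.
Steady-state error to a unit step: e_ss = 1/(1+K_pos) = 1/15.52 = 0.0644.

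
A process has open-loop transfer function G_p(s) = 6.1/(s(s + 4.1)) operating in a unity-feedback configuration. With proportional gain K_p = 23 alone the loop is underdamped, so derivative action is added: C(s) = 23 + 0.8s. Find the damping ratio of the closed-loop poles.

ζ = 0.379

Forward path: (23 + 0.8s)·6.1/(s(s+4.1)). The closed-loop characteristic equation is s² + (4.1 + 6.1·0.8)s + 6.1·23 = 0.
That is s² + 8.98s + 140.3 = 0, so ω_n = 11.84 rad/s and ζ = 8.98/(2·11.84) = 0.3791.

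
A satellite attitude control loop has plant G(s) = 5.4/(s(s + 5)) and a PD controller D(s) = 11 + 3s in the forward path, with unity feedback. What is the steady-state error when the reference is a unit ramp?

The loop has one pole at the origin (type 1). Velocity error constant K_v = lim_{s→0} s·D(s)G(s) = 11·5.4/5 = 11.88.
Steady-state error to a unit ramp: e_ss = 1/K_v = 0.0842.

0.0842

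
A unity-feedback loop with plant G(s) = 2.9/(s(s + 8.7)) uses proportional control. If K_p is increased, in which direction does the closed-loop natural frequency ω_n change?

increase

ω_n = √(2.9·K_p), which grows with K_p.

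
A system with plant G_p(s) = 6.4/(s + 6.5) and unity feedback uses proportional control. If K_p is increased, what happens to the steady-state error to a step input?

The position error constant K_pos = K_p·G_p(0) grows with K_p, and e_ss = 1/(1+K_pos) falls.

decrease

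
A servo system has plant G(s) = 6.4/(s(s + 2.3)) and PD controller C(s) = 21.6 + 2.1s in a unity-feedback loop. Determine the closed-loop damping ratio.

ζ = 0.669

Forward path: (21.6 + 2.1s)·6.4/(s(s+2.3)). The closed-loop characteristic equation is s² + (2.3 + 6.4·2.1)s + 6.4·21.6 = 0.
That is s² + 15.74s + 138.2 = 0, so ω_n = 11.76 rad/s and ζ = 15.74/(2·11.76) = 0.6694.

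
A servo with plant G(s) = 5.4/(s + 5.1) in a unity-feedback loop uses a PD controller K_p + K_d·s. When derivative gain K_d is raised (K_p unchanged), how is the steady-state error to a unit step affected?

K_d affects only the transient (the s-coefficient); the DC loop gain, and hence e_ss, depends only on K_p.

unchanged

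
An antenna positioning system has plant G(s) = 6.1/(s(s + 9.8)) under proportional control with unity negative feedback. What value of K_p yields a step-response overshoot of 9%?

From %OS = 100·exp(−πζ/√(1−ζ²)) = 9%, ζ = −ln(0.09)/√(π²+ln²(0.09)) = 0.6083.
Characteristic equation s² + 9.8s + 6.1K_p = 0 gives ζ = 9.8/(2√(6.1K_p)).
Setting ζ = 0.6083: √(6.1K_p) = 9.8/(2·0.6083) = 8.055, so K_p = 64.88/6.1 = 10.6.

K_p = 10.6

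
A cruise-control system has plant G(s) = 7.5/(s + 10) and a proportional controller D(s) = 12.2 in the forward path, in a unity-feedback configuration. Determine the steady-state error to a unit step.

0.0985

The loop is type 0. Static position error constant K_pos = D(0)·G(0) = 12.2·0.75 = 9.15.
Steady-state error to a unit step: e_ss = 1/(1+K_pos) = 1/10.15 = 0.0985.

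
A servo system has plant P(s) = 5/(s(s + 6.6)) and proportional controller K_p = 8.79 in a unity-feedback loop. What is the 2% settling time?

Closed-loop characteristic equation: s² + 6.6s + 43.95 = 0, so ω_n = 6.629 rad/s and ζ = 6.6/(2·6.629) = 0.4978.
2% settling time T_s ≈ 4/(ζω_n) = 4/3.3 = 1.21 s.

T_s ≈ 1.21 s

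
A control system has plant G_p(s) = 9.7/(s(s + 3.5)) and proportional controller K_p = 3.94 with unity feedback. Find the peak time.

T_p = 0.53 s

The closed-loop denominator s² + 3.5s + 38.22 gives ω_n = √38.22 = 6.182 and ζ = 3.5/(2ω_n) = 0.2831.
Damped frequency ω_d = ω_n√(1−ζ²) = 5.929 rad/s, so peak time T_p = π/ω_d = 0.53 s.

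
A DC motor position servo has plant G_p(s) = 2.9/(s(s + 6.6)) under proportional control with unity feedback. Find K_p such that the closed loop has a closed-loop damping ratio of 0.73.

Closed-loop characteristic equation: s² + 6.6s + K_p·2.9 = 0.
So ω_n = √(2.9K_p) and 2ζω_n = 6.6, giving ζ = 6.6/(2√(2.9K_p)).
Setting ζ = 0.73: √(2.9K_p) = 6.6/(2·0.73) = 4.521, so K_p = 20.44/2.9 = 7.05.

K_p = 7.05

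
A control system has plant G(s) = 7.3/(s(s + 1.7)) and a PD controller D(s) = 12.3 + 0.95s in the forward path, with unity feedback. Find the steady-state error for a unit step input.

0

The open loop D(s)G(s) has a pole at the origin (type 1), so the static position error constant is infinite and e_ss = 1/(1+∞) = 0.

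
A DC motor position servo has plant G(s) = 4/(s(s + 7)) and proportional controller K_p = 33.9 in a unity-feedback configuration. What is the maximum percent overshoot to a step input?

37.2%

Closed-loop characteristic equation: s² + 7s + 135.6 = 0, so ω_n = 11.64 rad/s and ζ = 7/(2·11.64) = 0.3006.
%OS = 100·exp(−πζ/√(1−ζ²)) = 100·exp(−π·0.3006/√0.9097) = 37.2%.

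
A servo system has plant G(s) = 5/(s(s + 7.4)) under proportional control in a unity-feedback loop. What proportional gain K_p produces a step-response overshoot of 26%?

From %OS = 100·exp(−πζ/√(1−ζ²)) = 26%, ζ = −ln(0.26)/√(π²+ln²(0.26)) = 0.3941.
Characteristic equation s² + 7.4s + 5K_p = 0 gives ζ = 7.4/(2√(5K_p)).
Setting ζ = 0.3941: √(5K_p) = 7.4/(2·0.3941) = 9.389, so K_p = 88.15/5 = 17.6.

K_p = 17.6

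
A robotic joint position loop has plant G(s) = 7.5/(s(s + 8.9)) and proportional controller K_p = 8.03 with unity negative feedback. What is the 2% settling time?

From 1 + K_pG(s) = 0: s² + 8.9s + 60.22 = 0 ⇒ ω_n = 7.76, ζ = 0.5734.
2% settling time T_s ≈ 4/(ζω_n) = 4/4.45 = 0.899 s.

T_s ≈ 0.899 s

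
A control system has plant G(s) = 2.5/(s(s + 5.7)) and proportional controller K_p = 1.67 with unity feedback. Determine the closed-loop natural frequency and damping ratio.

1 + K_p·G(s) = 0 gives s² + 5.7s + 4.175 = 0.
Matching s² + 2ζω_n s + ω_n²: ω_n = √4.175 = 2.043 rad/s and 2ζω_n = 5.7, so ζ = 5.7/(2·2.043) = 1.39.

ω_n = 2.04 rad/s, ζ = 1.39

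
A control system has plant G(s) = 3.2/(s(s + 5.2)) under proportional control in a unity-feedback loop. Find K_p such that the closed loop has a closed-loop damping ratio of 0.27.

Closed-loop characteristic equation: s² + 5.2s + K_p·3.2 = 0.
So ω_n = √(3.2K_p) and 2ζω_n = 5.2, giving ζ = 5.2/(2√(3.2K_p)).
Setting ζ = 0.27: √(3.2K_p) = 5.2/(2·0.27) = 9.63, so K_p = 92.73/3.2 = 29.

K_p = 29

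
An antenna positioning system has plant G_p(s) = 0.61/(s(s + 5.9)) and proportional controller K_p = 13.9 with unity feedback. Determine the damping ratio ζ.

The closed-loop denominator is s(s+5.9) + 13.9·0.61 = s² + 5.9s + 8.479.
Matching s² + 2ζω_n s + ω_n²: ω_n = √8.479 = 2.912 rad/s and 2ζω_n = 5.9, so ζ = 5.9/(2·2.912) = 1.01.

ζ = 1.01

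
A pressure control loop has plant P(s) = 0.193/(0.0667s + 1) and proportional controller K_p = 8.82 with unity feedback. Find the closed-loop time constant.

τ = 0.0247 s

Closed loop: T(s) = K_p·P/(1+K_p·P) = 1.702/(0.0667s + 1 + 1.702), with pole at s = −(1 + 1.702)/0.0667 = −40.51.
Closed-loop time constant τ = 1/40.51 = 0.0247 s.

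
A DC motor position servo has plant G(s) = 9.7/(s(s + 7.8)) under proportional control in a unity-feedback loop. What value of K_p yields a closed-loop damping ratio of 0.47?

K_p = 7.1

Closed-loop characteristic equation: s² + 7.8s + K_p·9.7 = 0.
So ω_n = √(9.7K_p) and 2ζω_n = 7.8, giving ζ = 7.8/(2√(9.7K_p)).
Setting ζ = 0.47: √(9.7K_p) = 7.8/(2·0.47) = 8.298, so K_p = 68.85/9.7 = 7.1.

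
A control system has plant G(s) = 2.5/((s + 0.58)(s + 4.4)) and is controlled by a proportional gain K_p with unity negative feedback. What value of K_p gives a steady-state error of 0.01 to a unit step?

K_p = 101

The loop is type 0, so e_ss(step) = 1/(1 + K_pos) with K_pos = K_p·G(0).
G(0) = 0.9796. Require 1/(1 + K_p·0.9796) = 0.01, so 1 + 0.9796·K_p = 100.
K_p = (100 − 1)/0.9796 = 101.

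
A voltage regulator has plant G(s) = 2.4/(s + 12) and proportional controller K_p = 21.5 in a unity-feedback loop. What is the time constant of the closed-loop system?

τ = 0.0157 s

Closed-loop transfer function: T(s) = K_p·G(s)/(1 + K_p·G(s)) = 51.6/(s + 12 + 51.6) = 51.6/(s + 63.6).
Time constant τ = 1/63.6 = 0.0157 s.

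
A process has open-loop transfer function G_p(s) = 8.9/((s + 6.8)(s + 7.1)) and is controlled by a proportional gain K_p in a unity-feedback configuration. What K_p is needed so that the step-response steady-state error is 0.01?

K_p = 537

Steady-state error for a unit step on this type-0 loop is 1/(1 + K_p·G_p(0)).
G_p(0) = 0.1843. Require 1/(1 + K_p·0.1843) = 0.01, so 1 + 0.1843·K_p = 100.
K_p = (100 − 1)/0.1843 = 537.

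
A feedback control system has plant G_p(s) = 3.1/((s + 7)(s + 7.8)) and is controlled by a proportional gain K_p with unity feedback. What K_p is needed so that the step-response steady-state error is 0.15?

The loop is type 0, so e_ss(step) = 1/(1 + K_pos) with K_pos = K_p·G_p(0).
G_p(0) = 0.05678. Require 1/(1 + K_p·0.05678) = 0.15, so 1 + 0.05678·K_p = 6.667.
K_p = (6.667 − 1)/0.05678 = 99.8.

K_p = 99.8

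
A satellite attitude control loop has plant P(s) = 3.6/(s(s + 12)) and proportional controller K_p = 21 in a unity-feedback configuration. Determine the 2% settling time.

T_s ≈ 0.667 s

From 1 + K_pP(s) = 0: s² + 12s + 75.6 = 0 ⇒ ω_n = 8.695, ζ = 0.6901.
2% settling time T_s ≈ 4/(ζω_n) = 4/6 = 0.667 s.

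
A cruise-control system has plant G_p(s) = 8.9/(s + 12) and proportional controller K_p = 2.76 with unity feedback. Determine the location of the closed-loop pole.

Closed-loop transfer function: T(s) = K_p·G_p(s)/(1 + K_p·G_p(s)) = 24.56/(s + 12 + 24.56) = 24.56/(s + 36.56).
The closed-loop pole is at s = −36.56.

s = -36.56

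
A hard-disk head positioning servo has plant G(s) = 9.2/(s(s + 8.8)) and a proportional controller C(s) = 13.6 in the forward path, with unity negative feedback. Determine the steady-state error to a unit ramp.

0.0703

The loop has one pole at the origin (type 1). Velocity error constant K_v = lim_{s→0} s·C(s)G(s) = 13.6·9.2/8.8 = 14.22.
Steady-state error to a unit ramp: e_ss = 1/K_v = 0.0703.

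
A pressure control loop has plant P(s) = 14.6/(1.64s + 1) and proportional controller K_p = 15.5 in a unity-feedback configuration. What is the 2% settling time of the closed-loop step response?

T_s ≈ 0.0289 s

Closed loop: T(s) = K_p·P/(1+K_p·P) = 226.3/(1.64s + 1 + 226.3), with pole at s = −(1 + 226.3)/1.64 = −138.6.
τ = 1/138.6 = 0.007215 s, so 2% settling time ≈ 4τ = 0.0289 s.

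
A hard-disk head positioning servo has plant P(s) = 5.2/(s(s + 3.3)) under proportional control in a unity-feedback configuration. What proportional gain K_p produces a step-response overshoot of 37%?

From %OS = 100·exp(−πζ/√(1−ζ²)) = 37%, ζ = −ln(0.37)/√(π²+ln²(0.37)) = 0.3017.
Characteristic equation s² + 3.3s + 5.2K_p = 0 gives ζ = 3.3/(2√(5.2K_p)).
Setting ζ = 0.3017: √(5.2K_p) = 3.3/(2·0.3017) = 5.468, so K_p = 29.9/5.2 = 5.75.

K_p = 5.75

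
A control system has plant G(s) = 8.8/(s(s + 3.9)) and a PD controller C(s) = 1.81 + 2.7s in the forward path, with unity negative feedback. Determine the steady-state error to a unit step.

0

The open loop C(s)G(s) has a pole at the origin (type 1), so the static position error constant is infinite and e_ss = 1/(1+∞) = 0.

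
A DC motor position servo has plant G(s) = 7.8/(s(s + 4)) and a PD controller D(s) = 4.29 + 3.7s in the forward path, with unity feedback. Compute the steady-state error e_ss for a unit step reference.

The open loop D(s)G(s) has a pole at the origin (type 1), so the static position error constant is infinite and e_ss = 1/(1+∞) = 0.

0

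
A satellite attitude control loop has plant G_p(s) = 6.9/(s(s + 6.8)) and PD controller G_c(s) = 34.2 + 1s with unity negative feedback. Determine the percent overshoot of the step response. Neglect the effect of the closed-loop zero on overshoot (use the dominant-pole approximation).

Forward path: (34.2 + 1s)·6.9/(s(s+6.8)). The closed-loop characteristic equation is s² + (6.8 + 6.9·1)s + 6.9·34.2 = 0.
That is s² + 13.7s + 236 = 0, so ω_n = 15.36 rad/s and ζ = 13.7/(2·15.36) = 0.4459.
%OS = 100·exp(−πζ/√(1−ζ²)) = 20.9%.

20.9%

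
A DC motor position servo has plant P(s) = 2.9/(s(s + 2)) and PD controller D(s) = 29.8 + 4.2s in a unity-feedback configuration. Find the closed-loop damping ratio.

Forward path: (29.8 + 4.2s)·2.9/(s(s+2)). The closed-loop characteristic equation is s² + (2 + 2.9·4.2)s + 2.9·29.8 = 0.
That is s² + 14.18s + 86.42 = 0, so ω_n = 9.296 rad/s and ζ = 14.18/(2·9.296) = 0.7627.

ζ = 0.763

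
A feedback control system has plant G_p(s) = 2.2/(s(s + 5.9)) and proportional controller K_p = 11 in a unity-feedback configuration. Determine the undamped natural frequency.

ω_n = 4.92 rad/s

The closed-loop denominator is s(s+5.9) + 11·2.2 = s² + 5.9s + 24.2.
So ω_n² = 24.2 ⇒ ω_n = 4.919 rad/s, and ζ = 5.9/(2ω_n) = 0.6.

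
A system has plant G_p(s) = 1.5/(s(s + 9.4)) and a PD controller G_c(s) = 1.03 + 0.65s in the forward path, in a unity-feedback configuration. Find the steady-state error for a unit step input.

0

The open loop G_c(s)G_p(s) has a pole at the origin (type 1), so the static position error constant is infinite and e_ss = 1/(1+∞) = 0.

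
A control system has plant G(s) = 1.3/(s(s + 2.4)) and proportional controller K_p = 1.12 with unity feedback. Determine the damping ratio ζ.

With unity feedback the closed-loop characteristic equation is s² + 2.4s + 1.12·1.3 = s² + 2.4s + 1.456 = 0.
So ω_n² = 1.456 ⇒ ω_n = 1.207 rad/s, and ζ = 2.4/(2ω_n) = 0.994.

ζ = 0.994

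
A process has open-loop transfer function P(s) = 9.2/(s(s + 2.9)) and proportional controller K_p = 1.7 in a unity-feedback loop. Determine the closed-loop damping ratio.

With unity feedback the closed-loop characteristic equation is s² + 2.9s + 1.7·9.2 = s² + 2.9s + 15.64 = 0.
So ω_n² = 15.64 ⇒ ω_n = 3.955 rad/s, and ζ = 2.9/(2ω_n) = 0.367.

ζ = 0.367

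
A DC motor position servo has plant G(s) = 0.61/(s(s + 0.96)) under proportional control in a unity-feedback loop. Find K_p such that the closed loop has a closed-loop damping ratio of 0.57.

K_p = 1.16

Closed-loop characteristic equation: s² + 0.96s + K_p·0.61 = 0.
So ω_n = √(0.61K_p) and 2ζω_n = 0.96, giving ζ = 0.96/(2√(0.61K_p)).
Setting ζ = 0.57: √(0.61K_p) = 0.96/(2·0.57) = 0.8421, so K_p = 0.7091/0.61 = 1.16.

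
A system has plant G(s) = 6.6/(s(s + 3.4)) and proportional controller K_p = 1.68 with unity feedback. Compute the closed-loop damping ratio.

ζ = 0.511

With unity feedback the closed-loop characteristic equation is s² + 3.4s + 1.68·6.6 = s² + 3.4s + 11.09 = 0.
Matching s² + 2ζω_n s + ω_n²: ω_n = √11.09 = 3.33 rad/s and 2ζω_n = 3.4, so ζ = 3.4/(2·3.33) = 0.511.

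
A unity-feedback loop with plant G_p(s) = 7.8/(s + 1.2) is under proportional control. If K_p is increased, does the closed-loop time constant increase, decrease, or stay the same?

decrease

The closed-loop bandwidth 1.2+K_p·7.8 grows with K_p, so τ shrinks.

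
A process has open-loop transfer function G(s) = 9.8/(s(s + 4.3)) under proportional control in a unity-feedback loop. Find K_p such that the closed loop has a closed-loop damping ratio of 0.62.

Closed-loop characteristic equation: s² + 4.3s + K_p·9.8 = 0.
So ω_n = √(9.8K_p) and 2ζω_n = 4.3, giving ζ = 4.3/(2√(9.8K_p)).
Setting ζ = 0.62: √(9.8K_p) = 4.3/(2·0.62) = 3.468, so K_p = 12.03/9.8 = 1.23.

K_p = 1.23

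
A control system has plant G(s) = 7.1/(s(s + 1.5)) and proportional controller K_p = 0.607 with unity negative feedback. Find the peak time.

Closed-loop characteristic equation: s² + 1.5s + 4.31 = 0, so ω_n = 2.076 rad/s and ζ = 1.5/(2·2.076) = 0.3613.
Damped frequency ω_d = ω_n√(1−ζ²) = 1.936 rad/s, so peak time T_p = π/ω_d = 1.62 s.

T_p = 1.62 s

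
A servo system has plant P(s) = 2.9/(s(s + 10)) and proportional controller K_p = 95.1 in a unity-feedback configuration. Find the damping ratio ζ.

With unity feedback the closed-loop characteristic equation is s² + 10s + 95.1·2.9 = s² + 10s + 275.8 = 0.
Matching s² + 2ζω_n s + ω_n²: ω_n = √275.8 = 16.61 rad/s and 2ζω_n = 10, so ζ = 10/(2·16.61) = 0.301.

ζ = 0.301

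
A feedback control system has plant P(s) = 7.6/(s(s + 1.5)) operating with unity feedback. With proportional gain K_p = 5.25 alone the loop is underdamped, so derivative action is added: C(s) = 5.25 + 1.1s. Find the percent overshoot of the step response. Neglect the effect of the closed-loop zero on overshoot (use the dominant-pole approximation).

1.98%

Forward path: (5.25 + 1.1s)·7.6/(s(s+1.5)). The closed-loop characteristic equation is s² + (1.5 + 7.6·1.1)s + 7.6·5.25 = 0.
That is s² + 9.86s + 39.9 = 0, so ω_n = 6.317 rad/s and ζ = 9.86/(2·6.317) = 0.7805.
%OS = 100·exp(−πζ/√(1−ζ²)) = 1.98%.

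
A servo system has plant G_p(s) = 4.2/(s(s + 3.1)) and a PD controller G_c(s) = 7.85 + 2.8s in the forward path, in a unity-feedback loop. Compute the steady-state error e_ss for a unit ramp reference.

The loop has one pole at the origin (type 1). Velocity error constant K_v = lim_{s→0} s·G_c(s)G_p(s) = 7.85·4.2/3.1 = 10.64.
Steady-state error to a unit ramp: e_ss = 1/K_v = 0.094.

0.094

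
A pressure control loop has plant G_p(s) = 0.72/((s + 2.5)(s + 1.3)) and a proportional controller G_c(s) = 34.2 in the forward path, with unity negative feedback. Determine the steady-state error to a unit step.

The loop is type 0. Static position error constant K_pos = G_c(0)·G_p(0) = 34.2·0.2215 = 7.577.
Steady-state error to a unit step: e_ss = 1/(1+K_pos) = 1/8.577 = 0.117.

0.117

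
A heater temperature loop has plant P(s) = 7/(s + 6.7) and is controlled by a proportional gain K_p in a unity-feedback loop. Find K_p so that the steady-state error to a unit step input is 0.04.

K_p = 23

For a type-0 loop with proportional control, e_ss = 1/(1 + K_p·P(0)).
P(0) = 1.045. Require 1/(1 + K_p·1.045) = 0.04, so 1 + 1.045·K_p = 25.
K_p = (25 − 1)/1.045 = 23.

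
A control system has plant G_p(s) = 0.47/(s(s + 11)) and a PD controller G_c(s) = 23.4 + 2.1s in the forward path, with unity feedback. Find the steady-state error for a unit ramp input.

1

The loop has one pole at the origin (type 1). Velocity error constant K_v = lim_{s→0} s·G_c(s)G_p(s) = 23.4·0.47/11 = 0.9998.
Steady-state error to a unit ramp: e_ss = 1/K_v = 1.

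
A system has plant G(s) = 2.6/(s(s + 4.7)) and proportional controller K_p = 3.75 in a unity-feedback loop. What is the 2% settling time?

T_s ≈ 1.7 s

Closed-loop characteristic equation: s² + 4.7s + 9.75 = 0, so ω_n = 3.122 rad/s and ζ = 4.7/(2·3.122) = 0.7526.
2% settling time T_s ≈ 4/(ζω_n) = 4/2.35 = 1.7 s.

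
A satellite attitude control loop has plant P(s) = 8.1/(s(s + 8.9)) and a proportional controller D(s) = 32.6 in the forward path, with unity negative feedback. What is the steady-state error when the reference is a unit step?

0

The open loop D(s)P(s) has a pole at the origin (type 1), so the static position error constant is infinite and e_ss = 1/(1+∞) = 0.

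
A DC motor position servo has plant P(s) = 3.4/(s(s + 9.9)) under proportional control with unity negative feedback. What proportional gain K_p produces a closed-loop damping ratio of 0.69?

K_p = 15.1

Closed-loop characteristic equation: s² + 9.9s + K_p·3.4 = 0.
So ω_n = √(3.4K_p) and 2ζω_n = 9.9, giving ζ = 9.9/(2√(3.4K_p)).
Setting ζ = 0.69: √(3.4K_p) = 9.9/(2·0.69) = 7.174, so K_p = 51.47/3.4 = 15.1.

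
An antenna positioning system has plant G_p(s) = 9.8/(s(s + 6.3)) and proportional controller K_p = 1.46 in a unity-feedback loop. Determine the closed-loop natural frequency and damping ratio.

1 + K_p·G_p(s) = 0 gives s² + 6.3s + 14.31 = 0.
So ω_n² = 14.31 ⇒ ω_n = 3.783 rad/s, and ζ = 6.3/(2ω_n) = 0.833.

ω_n = 3.78 rad/s, ζ = 0.833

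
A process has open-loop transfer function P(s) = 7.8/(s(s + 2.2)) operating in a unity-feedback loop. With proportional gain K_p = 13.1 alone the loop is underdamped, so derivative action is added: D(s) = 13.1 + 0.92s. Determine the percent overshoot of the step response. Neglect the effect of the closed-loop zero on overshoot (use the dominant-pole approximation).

Forward path: (13.1 + 0.92s)·7.8/(s(s+2.2)). The closed-loop characteristic equation is s² + (2.2 + 7.8·0.92)s + 7.8·13.1 = 0.
That is s² + 9.376s + 102.2 = 0, so ω_n = 10.11 rad/s and ζ = 9.376/(2·10.11) = 0.4638.
%OS = 100·exp(−πζ/√(1−ζ²)) = 19.3%.

19.3%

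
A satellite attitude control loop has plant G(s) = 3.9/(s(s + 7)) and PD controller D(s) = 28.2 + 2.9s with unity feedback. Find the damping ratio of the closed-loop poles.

ζ = 0.873

Forward path: (28.2 + 2.9s)·3.9/(s(s+7)). The closed-loop characteristic equation is s² + (7 + 3.9·2.9)s + 3.9·28.2 = 0.
That is s² + 18.31s + 110 = 0, so ω_n = 10.49 rad/s and ζ = 18.31/(2·10.49) = 0.873.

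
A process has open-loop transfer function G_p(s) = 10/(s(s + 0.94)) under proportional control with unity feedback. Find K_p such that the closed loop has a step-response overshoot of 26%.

K_p = 0.142

From %OS = 100·exp(−πζ/√(1−ζ²)) = 26%, ζ = −ln(0.26)/√(π²+ln²(0.26)) = 0.3941.
Characteristic equation s² + 0.94s + 10K_p = 0 gives ζ = 0.94/(2√(10K_p)).
Setting ζ = 0.3941: √(10K_p) = 0.94/(2·0.3941) = 1.193, so K_p = 1.422/10 = 0.142.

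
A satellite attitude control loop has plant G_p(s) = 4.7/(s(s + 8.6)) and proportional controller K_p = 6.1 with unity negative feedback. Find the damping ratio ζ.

1 + K_p·G_p(s) = 0 gives s² + 8.6s + 28.67 = 0.
Matching s² + 2ζω_n s + ω_n²: ω_n = √28.67 = 5.354 rad/s and 2ζω_n = 8.6, so ζ = 8.6/(2·5.354) = 0.803.

ζ = 0.803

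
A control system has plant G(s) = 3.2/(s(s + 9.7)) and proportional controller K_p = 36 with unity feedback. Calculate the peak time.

T_p = 0.328 s

The closed-loop denominator s² + 9.7s + 115.2 gives ω_n = √115.2 = 10.73 and ζ = 9.7/(2ω_n) = 0.4519.
Damped frequency ω_d = ω_n√(1−ζ²) = 9.575 rad/s, so peak time T_p = π/ω_d = 0.328 s.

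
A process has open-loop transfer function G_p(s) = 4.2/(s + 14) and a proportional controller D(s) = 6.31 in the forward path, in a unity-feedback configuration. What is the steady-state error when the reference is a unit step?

0.346

The loop is type 0. Static position error constant K_pos = D(0)·G_p(0) = 6.31·0.3 = 1.893.
Steady-state error to a unit step: e_ss = 1/(1+K_pos) = 1/2.893 = 0.346.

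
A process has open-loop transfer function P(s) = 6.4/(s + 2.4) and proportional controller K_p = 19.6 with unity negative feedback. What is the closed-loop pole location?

Closed-loop transfer function: T(s) = K_p·P(s)/(1 + K_p·P(s)) = 125.4/(s + 2.4 + 125.4) = 125.4/(s + 127.8).
The closed-loop pole is at s = −127.8.

s = -127.8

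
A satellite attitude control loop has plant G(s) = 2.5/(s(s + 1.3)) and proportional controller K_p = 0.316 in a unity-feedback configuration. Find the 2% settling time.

From 1 + K_pG(s) = 0: s² + 1.3s + 0.79 = 0 ⇒ ω_n = 0.8888, ζ = 0.7313.
2% settling time T_s ≈ 4/(ζω_n) = 4/0.65 = 6.15 s.

T_s ≈ 6.15 s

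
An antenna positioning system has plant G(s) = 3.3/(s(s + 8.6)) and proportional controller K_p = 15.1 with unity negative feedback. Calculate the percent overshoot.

8.95%

Closed-loop characteristic equation: s² + 8.6s + 49.83 = 0, so ω_n = 7.059 rad/s and ζ = 8.6/(2·7.059) = 0.6091.
%OS = 100·exp(−πζ/√(1−ζ²)) = 100·exp(−π·0.6091/√0.6289) = 8.95%.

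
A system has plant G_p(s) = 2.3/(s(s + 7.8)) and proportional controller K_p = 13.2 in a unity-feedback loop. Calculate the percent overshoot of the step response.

From 1 + K_pG_p(s) = 0: s² + 7.8s + 30.36 = 0 ⇒ ω_n = 5.51, ζ = 0.7078.
%OS = 100·exp(−πζ/√(1−ζ²)) = 100·exp(−π·0.7078/√0.499) = 4.29%.

4.29%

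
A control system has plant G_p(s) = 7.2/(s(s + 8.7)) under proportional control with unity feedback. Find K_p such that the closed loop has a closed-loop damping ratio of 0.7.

K_p = 5.36

Closed-loop characteristic equation: s² + 8.7s + K_p·7.2 = 0.
So ω_n = √(7.2K_p) and 2ζω_n = 8.7, giving ζ = 8.7/(2√(7.2K_p)).
Setting ζ = 0.7: √(7.2K_p) = 8.7/(2·0.7) = 6.214, so K_p = 38.62/7.2 = 5.36.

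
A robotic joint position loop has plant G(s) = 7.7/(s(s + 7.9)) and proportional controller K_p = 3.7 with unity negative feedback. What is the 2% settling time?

T_s ≈ 1.01 s

From 1 + K_pG(s) = 0: s² + 7.9s + 28.49 = 0 ⇒ ω_n = 5.338, ζ = 0.74.
2% settling time T_s ≈ 4/(ζω_n) = 4/3.95 = 1.01 s.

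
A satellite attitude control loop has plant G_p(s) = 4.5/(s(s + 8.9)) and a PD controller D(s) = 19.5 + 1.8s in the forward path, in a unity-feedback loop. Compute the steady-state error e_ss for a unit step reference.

The open loop D(s)G_p(s) has a pole at the origin (type 1), so the static position error constant is infinite and e_ss = 1/(1+∞) = 0.

0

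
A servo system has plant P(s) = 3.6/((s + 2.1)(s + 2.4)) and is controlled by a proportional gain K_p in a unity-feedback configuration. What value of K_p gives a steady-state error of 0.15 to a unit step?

K_p = 7.93

The loop is type 0, so e_ss(step) = 1/(1 + K_pos) with K_pos = K_p·P(0).
P(0) = 0.7143. Require 1/(1 + K_p·0.7143) = 0.15, so 1 + 0.7143·K_p = 6.667.
K_p = (6.667 − 1)/0.7143 = 7.93.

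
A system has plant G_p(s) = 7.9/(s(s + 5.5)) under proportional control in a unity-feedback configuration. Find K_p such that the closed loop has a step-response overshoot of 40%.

From %OS = 100·exp(−πζ/√(1−ζ²)) = 40%, ζ = −ln(0.4)/√(π²+ln²(0.4)) = 0.28.
Characteristic equation s² + 5.5s + 7.9K_p = 0 gives ζ = 5.5/(2√(7.9K_p)).
Setting ζ = 0.28: √(7.9K_p) = 5.5/(2·0.28) = 9.821, so K_p = 96.46/7.9 = 12.2.

K_p = 12.2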